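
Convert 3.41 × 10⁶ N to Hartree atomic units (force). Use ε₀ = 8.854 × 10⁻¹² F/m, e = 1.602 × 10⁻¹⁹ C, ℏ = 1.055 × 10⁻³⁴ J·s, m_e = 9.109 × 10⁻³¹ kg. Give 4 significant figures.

4.149 × 10¹³

atomic unit of force: F_au = E_h/a₀ = m_e²e⁶/((4πε₀)³ℏ⁴) = 8.220 × 10⁻⁸ N.
3.41 × 10⁶ / 8.220 × 10⁻⁸ = 4.149 × 10¹³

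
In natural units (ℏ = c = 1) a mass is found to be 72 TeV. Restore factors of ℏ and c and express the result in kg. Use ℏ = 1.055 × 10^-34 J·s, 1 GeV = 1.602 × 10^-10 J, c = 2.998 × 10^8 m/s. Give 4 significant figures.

Mass is [E]/c²; divide by c².
1 GeV → 1/c² × (1 GeV in J) = 1.782 × 10^-27 kg.
Convert the energy scale: 72 TeV = 7.20 × 10^4 GeV.
Result: 7.20 × 10^4 × 1.782 × 10^-27 = 1.283 × 10^-22 kg.

1.283 × 10^-22 kg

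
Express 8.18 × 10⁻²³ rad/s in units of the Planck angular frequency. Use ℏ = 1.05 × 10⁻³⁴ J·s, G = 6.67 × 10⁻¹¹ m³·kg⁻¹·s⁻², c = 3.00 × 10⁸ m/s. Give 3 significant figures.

4.39 × 10⁻⁶⁶

Planck angular frequency: ω_P = √(c⁵/(ℏG)) = 1.86 × 10⁴³ rad/s.
8.18 × 10⁻²³ / 1.86 × 10⁴³ = 4.39 × 10⁻⁶⁶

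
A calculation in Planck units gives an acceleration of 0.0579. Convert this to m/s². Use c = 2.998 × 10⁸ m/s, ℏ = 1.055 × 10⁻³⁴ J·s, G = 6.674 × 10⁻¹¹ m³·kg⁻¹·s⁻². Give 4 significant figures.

3.219 × 10⁵⁰ m/s²

One Planck acceleration: a_P = √(c⁷/(ℏG)) = 5.560 × 10⁵¹ m/s².
0.0579 × 5.560 × 10⁵¹ m/s² = 3.219 × 10⁵⁰ m/s²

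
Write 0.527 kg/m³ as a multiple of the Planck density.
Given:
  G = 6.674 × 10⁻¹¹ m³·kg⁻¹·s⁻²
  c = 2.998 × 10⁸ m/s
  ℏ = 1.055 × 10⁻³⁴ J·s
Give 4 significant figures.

1.023 × 10⁻⁹⁷

Planck density: ρ_P = c⁵/(ℏG²) = 5.154 × 10⁹⁶ kg/m³.
0.527 / 5.154 × 10⁹⁶ = 1.023 × 10⁻⁹⁷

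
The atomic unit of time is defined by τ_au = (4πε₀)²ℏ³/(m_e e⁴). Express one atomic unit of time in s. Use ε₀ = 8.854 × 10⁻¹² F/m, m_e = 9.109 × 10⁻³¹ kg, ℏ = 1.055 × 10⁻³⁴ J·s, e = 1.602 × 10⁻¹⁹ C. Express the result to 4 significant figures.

τ_au = (4πε₀)²ℏ³/(m_e e⁴)
E_h = 4.354 × 10⁻¹⁸ J
ℏ/E_h = 2.423 × 10⁻¹⁷ s

2.423 × 10⁻¹⁷ s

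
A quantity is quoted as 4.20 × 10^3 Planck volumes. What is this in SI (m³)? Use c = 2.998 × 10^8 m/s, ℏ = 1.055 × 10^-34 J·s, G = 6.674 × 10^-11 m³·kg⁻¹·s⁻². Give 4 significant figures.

One Planck volume: V_P = (ℏG/c³)^(3/2) = 4.224 × 10^-105 m³.
4.20 × 10^3 × 4.224 × 10^-105 m³ = 1.774 × 10^-101 m³

1.774 × 10^-101 m³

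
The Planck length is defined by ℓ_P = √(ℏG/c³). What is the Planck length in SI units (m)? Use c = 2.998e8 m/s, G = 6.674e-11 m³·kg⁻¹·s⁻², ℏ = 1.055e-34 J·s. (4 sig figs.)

1.616e-35 m

ℓ_P = √(ℏG/c³)
  = √(2.613e-70)
  = 1.616e-35 m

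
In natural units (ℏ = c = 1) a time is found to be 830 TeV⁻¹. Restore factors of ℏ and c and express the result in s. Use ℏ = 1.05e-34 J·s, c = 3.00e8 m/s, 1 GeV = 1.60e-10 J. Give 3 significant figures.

5.45e-25 s

A time is [E]⁻¹ in ℏ=c=1; restore one factor of ℏ.
1 GeV⁻¹ → ℏ × (1 GeV in J)⁻¹ = 6.56e-25 s.
Convert the energy scale: 830 TeV⁻¹ = 0.830 GeV⁻¹.
Result: 0.830 × 6.56e-25 = 5.45e-25 s.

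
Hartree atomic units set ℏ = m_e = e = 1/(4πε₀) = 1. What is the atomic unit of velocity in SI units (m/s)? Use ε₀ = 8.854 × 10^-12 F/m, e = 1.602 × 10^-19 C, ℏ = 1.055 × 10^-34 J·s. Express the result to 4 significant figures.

The unique combination of the constants set to 1 with dimensions of velocity is v_au = e²/(4πε₀ℏ).
  = 2.566 × 10^-38 / 1.174 × 10^-44
  = 2.186 × 10^6 m/s

2.186 × 10^6 m/s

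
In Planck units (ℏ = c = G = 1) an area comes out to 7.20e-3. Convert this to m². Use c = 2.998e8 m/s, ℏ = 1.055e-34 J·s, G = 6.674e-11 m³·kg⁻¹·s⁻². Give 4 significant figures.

1.881e-72 m²

One Planck area: A_P = ℏG/c³ = 2.613e-70 m².
7.20e-3 × 2.613e-70 m² = 1.881e-72 m²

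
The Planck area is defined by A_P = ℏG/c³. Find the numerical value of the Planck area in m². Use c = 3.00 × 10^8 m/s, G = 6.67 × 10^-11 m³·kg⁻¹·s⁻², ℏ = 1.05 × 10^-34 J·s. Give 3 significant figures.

A_P = ℏG/c³
  = 7.00 × 10^-45 / 2.70 × 10^25
  = 2.59 × 10^-70 m²

2.59 × 10^-70 m²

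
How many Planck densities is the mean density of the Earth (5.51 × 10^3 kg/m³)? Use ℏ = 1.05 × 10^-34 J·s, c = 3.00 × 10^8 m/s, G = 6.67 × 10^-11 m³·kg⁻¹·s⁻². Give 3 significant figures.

1.06 × 10^-93

Planck density: ρ_P = c⁵/(ℏG²) = 5.20 × 10^96 kg/m³.
5.51 × 10^3 / 5.20 × 10^96 = 1.06 × 10^-93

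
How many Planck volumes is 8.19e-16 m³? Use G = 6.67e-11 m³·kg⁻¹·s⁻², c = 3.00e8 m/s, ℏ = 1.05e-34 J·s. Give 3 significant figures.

Planck volume: V_P = (ℏG/c³)^(3/2) = 4.18e-105 m³.
8.19e-16 / 4.18e-105 = 1.96e89

1.96e89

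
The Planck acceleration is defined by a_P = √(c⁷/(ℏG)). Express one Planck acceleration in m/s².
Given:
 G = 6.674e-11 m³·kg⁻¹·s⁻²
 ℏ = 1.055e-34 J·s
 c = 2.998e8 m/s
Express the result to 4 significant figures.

a_P = √(c⁷/(ℏG))
  = √(3.092e103)
  = 5.560e51 m/s²

5.560e51 m/s²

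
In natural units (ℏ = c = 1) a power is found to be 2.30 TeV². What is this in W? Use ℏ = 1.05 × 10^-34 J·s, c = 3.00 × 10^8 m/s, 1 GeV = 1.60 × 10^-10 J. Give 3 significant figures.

5.61 × 10^20 W

Power is [E]/[T] = [E]²/ℏ.
1 GeV² → 1/ℏ × (1 GeV in J)² = 2.44 × 10^14 W.
Convert the energy scale: 2.30 TeV² = 2.30 × 10^6 GeV².
Result: 2.30 × 10^6 × 2.44 × 10^14 = 5.61 × 10^20 W.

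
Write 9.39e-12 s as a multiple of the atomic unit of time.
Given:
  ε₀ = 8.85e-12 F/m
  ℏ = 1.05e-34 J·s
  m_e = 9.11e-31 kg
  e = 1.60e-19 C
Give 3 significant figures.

atomic unit of time: τ_au = (4πε₀)²ℏ³/(m_e e⁴) = 2.40e-17 s.
9.39e-12 / 2.40e-17 = 3.92e5

3.92e5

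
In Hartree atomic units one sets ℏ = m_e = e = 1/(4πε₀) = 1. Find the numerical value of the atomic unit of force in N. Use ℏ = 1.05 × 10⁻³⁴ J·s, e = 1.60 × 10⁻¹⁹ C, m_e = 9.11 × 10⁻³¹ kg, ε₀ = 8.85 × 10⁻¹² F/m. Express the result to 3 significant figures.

8.33 × 10⁻⁸ N

F_au = E_h/a₀ = m_e²e⁶/((4πε₀)³ℏ⁴)
E_h = 4.38 × 10⁻¹⁸ J
a₀ = 5.26 × 10⁻¹¹ m
E_h/a₀ = 8.33 × 10⁻⁸ N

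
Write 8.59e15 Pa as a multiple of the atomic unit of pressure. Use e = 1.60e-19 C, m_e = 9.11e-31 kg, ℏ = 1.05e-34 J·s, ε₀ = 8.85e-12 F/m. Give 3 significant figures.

atomic unit of pressure: P_au = E_h/a₀³ = m_e⁴e¹⁰/((4πε₀)⁵ℏ⁸) = 3.01e13 Pa.
8.59e15 / 3.01e13 = 285

285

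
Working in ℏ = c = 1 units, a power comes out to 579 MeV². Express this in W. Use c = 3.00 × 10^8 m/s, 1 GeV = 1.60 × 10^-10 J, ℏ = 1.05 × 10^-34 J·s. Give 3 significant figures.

Power is [E]/[T] = [E]²/ℏ.
1 GeV² → 1/ℏ × (1 GeV in J)² = 2.44 × 10^14 W.
Convert the energy scale: 579 MeV² = 5.79 × 10^-4 GeV².
Result: 5.79 × 10^-4 × 2.44 × 10^14 = 1.41 × 10^11 W.

1.41 × 10^11 W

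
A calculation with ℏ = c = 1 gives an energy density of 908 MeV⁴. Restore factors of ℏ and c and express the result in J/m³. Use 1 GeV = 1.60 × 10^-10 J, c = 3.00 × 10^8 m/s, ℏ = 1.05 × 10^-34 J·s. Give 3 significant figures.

[E]/[L]³ = [E]⁴/(ℏc)³; restore (ℏc)⁻³.
1 GeV⁴ → 1/(ℏc)³ × (1 GeV in J)⁴ = 2.10 × 10^37 J/m³.
Convert the energy scale: 908 MeV⁴ = 9.08 × 10^-10 GeV⁴.
Result: 9.08 × 10^-10 × 2.10 × 10^37 = 1.90 × 10^28 J/m³.

1.90 × 10^28 J/m³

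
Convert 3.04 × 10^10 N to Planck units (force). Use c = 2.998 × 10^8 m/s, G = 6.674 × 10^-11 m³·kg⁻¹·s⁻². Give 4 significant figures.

Planck force: F_P = c⁴/G = 1.210 × 10^44 N.
3.04 × 10^10 / 1.210 × 10^44 = 2.512 × 10^-34

2.512 × 10^-34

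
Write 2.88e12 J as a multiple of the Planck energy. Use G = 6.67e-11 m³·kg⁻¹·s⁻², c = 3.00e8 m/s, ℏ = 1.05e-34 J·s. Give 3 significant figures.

Planck energy: E_P = √(ℏc⁵/G) = 1.96e9 J.
2.88e12 / 1.96e9 = 1.47e3

1.47e3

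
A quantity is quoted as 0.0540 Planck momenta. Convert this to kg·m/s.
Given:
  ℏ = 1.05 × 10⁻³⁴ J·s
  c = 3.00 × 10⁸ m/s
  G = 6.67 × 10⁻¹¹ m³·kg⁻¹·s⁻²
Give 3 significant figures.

One Planck momentum: p_P = √(ℏc³/G) = 6.52 kg·m/s.
0.0540 × 6.52 kg·m/s = 0.352 kg·m/s

0.352 kg·m/s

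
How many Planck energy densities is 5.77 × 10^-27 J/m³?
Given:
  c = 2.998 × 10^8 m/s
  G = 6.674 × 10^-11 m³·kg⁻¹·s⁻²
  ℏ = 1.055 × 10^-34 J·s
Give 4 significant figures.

1.246 × 10^-140

Planck energy density: u_P = c⁷/(ℏG²) = 4.632 × 10^113 J/m³.
5.77 × 10^-27 / 4.632 × 10^113 = 1.246 × 10^-140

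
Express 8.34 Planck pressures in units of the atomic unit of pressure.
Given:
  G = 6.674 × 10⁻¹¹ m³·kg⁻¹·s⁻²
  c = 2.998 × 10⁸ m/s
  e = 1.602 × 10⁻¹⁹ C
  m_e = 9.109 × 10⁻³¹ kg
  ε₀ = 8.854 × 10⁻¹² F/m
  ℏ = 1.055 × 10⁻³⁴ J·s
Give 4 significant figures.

Planck pressure: p_P = c⁷/(ℏG²) = 4.632 × 10¹¹³ Pa
atomic unit of pressure: P_au = E_h/a₀³ = m_e⁴e¹⁰/((4πε₀)⁵ℏ⁸) = 2.929 × 10¹³ Pa
8.34 × 4.632 × 10¹¹³ / 2.929 × 10¹³ = 1.319 × 10¹⁰¹

1.319 × 10¹⁰¹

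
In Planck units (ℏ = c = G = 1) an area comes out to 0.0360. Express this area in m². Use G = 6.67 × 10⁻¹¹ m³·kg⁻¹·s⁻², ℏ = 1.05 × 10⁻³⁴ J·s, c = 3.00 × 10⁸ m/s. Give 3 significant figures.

9.34 × 10⁻⁷² m²

One Planck area: A_P = ℏG/c³ = 2.59 × 10⁻⁷⁰ m².
0.0360 × 2.59 × 10⁻⁷⁰ m² = 9.34 × 10⁻⁷² m²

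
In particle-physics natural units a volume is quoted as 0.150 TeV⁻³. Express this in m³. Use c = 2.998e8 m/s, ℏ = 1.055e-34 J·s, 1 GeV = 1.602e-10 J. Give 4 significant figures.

Volume is [L]³ = [E]⁻³·(ℏc)³.
1 GeV⁻³ → (ℏc)³ × (1 GeV in J)⁻³ = 7.696e-48 m³.
Convert the energy scale: 0.150 TeV⁻³ = 1.50e-10 GeV⁻³.
Result: 1.50e-10 × 7.696e-48 = 1.154e-57 m³.

1.154e-57 m³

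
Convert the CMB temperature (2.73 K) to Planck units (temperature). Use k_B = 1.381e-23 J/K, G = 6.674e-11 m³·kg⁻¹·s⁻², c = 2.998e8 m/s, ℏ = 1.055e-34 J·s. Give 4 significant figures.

Planck temperature: T_P = √(ℏc⁵/G) / k_B = 1.417e32 K.
2.73 / 1.417e32 = 1.927e-32

1.927e-32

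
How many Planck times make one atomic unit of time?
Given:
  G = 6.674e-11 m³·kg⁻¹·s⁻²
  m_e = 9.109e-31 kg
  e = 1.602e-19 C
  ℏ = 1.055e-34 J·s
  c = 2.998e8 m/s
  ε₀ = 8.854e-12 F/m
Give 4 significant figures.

atomic unit of time: τ_au = (4πε₀)²ℏ³/(m_e e⁴) = 2.423e-17 s
Planck time: t_P = √(ℏG/c⁵) = 5.392e-44 s
ratio = 2.423e-17 / 5.392e-44 = 4.494e26

4.494e26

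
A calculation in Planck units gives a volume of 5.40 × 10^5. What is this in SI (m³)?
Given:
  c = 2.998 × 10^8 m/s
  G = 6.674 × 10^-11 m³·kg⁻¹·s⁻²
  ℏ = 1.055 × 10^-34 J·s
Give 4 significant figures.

2.281 × 10^-99 m³

One Planck volume: V_P = (ℏG/c³)^(3/2) = 4.224 × 10^-105 m³.
5.40 × 10^5 × 4.224 × 10^-105 m³ = 2.281 × 10^-99 m³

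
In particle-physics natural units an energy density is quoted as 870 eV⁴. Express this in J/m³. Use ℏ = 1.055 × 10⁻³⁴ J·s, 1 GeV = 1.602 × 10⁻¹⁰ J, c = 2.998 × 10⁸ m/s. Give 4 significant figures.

[E]/[L]³ = [E]⁴/(ℏc)³; restore (ℏc)⁻³.
1 GeV⁴ → 1/(ℏc)³ × (1 GeV in J)⁴ = 2.082 × 10³⁷ J/m³.
Convert the energy scale: 870 eV⁴ = 8.70 × 10⁻³⁴ GeV⁴.
Result: 8.70 × 10⁻³⁴ × 2.082 × 10³⁷ = 1.811 × 10⁴ J/m³.

1.811 × 10⁴ J/m³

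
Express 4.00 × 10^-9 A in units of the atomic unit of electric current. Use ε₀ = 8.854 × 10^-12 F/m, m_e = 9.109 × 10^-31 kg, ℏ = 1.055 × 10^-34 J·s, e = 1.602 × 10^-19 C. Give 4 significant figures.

6.050 × 10^-7

atomic unit of electric current: I_au = e E_h/ℏ = m_e e⁵/((4πε₀)²ℏ³) = 6.612 × 10^-3 A.
4.00 × 10^-9 / 6.612 × 10^-3 = 6.050 × 10^-7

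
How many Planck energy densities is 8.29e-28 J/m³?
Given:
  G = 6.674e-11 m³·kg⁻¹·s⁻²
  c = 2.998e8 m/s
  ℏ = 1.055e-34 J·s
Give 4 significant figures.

1.790e-141

Planck energy density: u_P = c⁷/(ℏG²) = 4.632e113 J/m³.
8.29e-28 / 4.632e113 = 1.790e-141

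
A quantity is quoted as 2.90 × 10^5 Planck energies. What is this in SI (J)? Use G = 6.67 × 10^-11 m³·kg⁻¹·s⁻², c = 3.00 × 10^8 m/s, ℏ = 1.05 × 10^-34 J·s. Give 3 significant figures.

5.67 × 10^14 J

One Planck energy: E_P = √(ℏc⁵/G) = 1.96 × 10^9 J.
2.90 × 10^5 × 1.96 × 10^9 J = 5.67 × 10^14 J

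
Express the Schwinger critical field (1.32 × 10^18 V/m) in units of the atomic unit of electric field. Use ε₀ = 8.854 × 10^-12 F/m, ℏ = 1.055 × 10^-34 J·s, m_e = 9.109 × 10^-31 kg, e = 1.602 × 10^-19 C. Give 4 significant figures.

atomic unit of electric field: E_au = E_h/(e a₀) = m_e²e⁵/((4πε₀)³ℏ⁴) = 5.131 × 10^11 V/m.
1.32 × 10^18 / 5.131 × 10^11 = 2.573 × 10^6

2.573 × 10^6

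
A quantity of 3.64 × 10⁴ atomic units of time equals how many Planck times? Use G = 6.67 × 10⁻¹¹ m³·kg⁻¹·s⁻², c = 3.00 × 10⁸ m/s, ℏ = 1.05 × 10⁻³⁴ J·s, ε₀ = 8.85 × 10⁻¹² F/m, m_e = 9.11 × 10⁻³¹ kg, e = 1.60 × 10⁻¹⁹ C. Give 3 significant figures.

1.63 × 10³¹

atomic unit of time: τ_au = (4πε₀)²ℏ³/(m_e e⁴) = 2.40 × 10⁻¹⁷ s
Planck time: t_P = √(ℏG/c⁵) = 5.37 × 10⁻⁴⁴ s
3.64 × 10⁴ × 2.40 × 10⁻¹⁷ / 5.37 × 10⁻⁴⁴ = 1.63 × 10³¹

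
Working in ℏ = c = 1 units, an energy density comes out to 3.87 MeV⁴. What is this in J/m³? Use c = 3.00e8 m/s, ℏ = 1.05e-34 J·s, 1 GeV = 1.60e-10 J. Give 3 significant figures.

8.11e25 J/m³

[E]/[L]³ = [E]⁴/(ℏc)³; restore (ℏc)⁻³.
1 GeV⁴ → 1/(ℏc)³ × (1 GeV in J)⁴ = 2.10e37 J/m³.
Convert the energy scale: 3.87 MeV⁴ = 3.87e-12 GeV⁴.
Result: 3.87e-12 × 2.10e37 = 8.11e25 J/m³.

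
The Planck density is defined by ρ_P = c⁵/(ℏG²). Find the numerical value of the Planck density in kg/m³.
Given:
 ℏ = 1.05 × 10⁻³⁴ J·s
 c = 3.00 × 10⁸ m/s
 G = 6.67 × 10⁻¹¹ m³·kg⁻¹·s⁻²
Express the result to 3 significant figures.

5.20 × 10⁹⁶ kg/m³

ρ_P = c⁵/(ℏG²)
  = 2.43 × 10⁴² / 4.67 × 10⁻⁵⁵
  = 5.20 × 10⁹⁶ kg/m³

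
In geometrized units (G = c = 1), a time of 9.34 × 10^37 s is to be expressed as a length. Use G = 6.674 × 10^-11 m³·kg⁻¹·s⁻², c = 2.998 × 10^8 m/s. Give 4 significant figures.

Time → length via c.
9.34 × 10^37 s × (c) = 2.800 × 10^46 m

2.800 × 10^46 m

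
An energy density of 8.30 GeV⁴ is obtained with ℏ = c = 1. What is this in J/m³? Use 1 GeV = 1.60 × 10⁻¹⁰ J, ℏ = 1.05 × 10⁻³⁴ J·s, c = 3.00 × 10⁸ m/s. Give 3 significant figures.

1.74 × 10³⁸ J/m³

[E]/[L]³ = [E]⁴/(ℏc)³; restore (ℏc)⁻³.
1 GeV⁴ → 1/(ℏc)³ × (1 GeV in J)⁴ = 2.10 × 10³⁷ J/m³.
Result: 8.30 × 2.10 × 10³⁷ = 1.74 × 10³⁸ J/m³.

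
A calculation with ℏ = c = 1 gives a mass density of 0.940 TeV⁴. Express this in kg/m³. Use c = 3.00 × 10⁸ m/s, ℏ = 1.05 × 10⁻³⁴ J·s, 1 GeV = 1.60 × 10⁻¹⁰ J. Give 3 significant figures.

2.19 × 10³² kg/m³

Mass density is [E]/(c²[L]³) = [E]⁴/(ℏ³c⁵).
1 GeV⁴ → 1/(ℏ³c⁵) × (1 GeV in J)⁴ = 2.33 × 10²⁰ kg/m³.
Convert the energy scale: 0.940 TeV⁴ = 9.40 × 10¹¹ GeV⁴.
Result: 9.40 × 10¹¹ × 2.33 × 10²⁰ = 2.19 × 10³² kg/m³.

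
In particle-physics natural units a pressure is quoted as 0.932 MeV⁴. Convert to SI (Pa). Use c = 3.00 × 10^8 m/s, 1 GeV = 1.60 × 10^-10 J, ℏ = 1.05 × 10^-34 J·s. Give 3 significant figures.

Pressure is [E]/[L]³ = [E]⁴/(ℏc)³.
1 GeV⁴ → 1/(ℏc)³ × (1 GeV in J)⁴ = 2.10 × 10^37 Pa.
Convert the energy scale: 0.932 MeV⁴ = 9.32 × 10^-13 GeV⁴.
Result: 9.32 × 10^-13 × 2.10 × 10^37 = 1.95 × 10^25 Pa.

1.95 × 10^25 Pa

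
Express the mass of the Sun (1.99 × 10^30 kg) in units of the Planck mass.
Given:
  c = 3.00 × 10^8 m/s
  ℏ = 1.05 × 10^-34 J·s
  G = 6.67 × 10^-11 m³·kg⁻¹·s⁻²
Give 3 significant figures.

Planck mass: m_P = √(ℏc/G) = 2.17 × 10^-8 kg.
1.99 × 10^30 / 2.17 × 10^-8 = 9.16 × 10^37

9.16 × 10^37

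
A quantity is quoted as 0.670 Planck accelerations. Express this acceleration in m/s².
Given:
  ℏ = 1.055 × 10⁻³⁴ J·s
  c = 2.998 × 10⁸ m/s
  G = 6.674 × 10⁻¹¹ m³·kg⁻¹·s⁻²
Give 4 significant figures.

One Planck acceleration: a_P = √(c⁷/(ℏG)) = 5.560 × 10⁵¹ m/s².
0.670 × 5.560 × 10⁵¹ m/s² = 3.725 × 10⁵¹ m/s²

3.725 × 10⁵¹ m/s²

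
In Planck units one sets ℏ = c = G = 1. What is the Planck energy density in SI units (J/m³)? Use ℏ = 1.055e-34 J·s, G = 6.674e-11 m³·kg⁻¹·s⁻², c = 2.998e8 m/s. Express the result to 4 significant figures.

4.632e113 J/m³

u_P = c⁷/(ℏG²)
  = 2.177e59 / 4.699e-55
  = 4.632e113 J/m³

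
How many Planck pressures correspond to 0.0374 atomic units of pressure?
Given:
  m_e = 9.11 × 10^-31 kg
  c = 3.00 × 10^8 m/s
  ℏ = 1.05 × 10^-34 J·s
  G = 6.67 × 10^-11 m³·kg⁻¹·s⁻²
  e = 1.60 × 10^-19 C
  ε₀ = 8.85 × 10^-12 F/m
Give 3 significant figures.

2.41 × 10^-102

atomic unit of pressure: P_au = E_h/a₀³ = m_e⁴e¹⁰/((4πε₀)⁵ℏ⁸) = 3.01 × 10^13 Pa
Planck pressure: p_P = c⁷/(ℏG²) = 4.68 × 10^113 Pa
0.0374 × 3.01 × 10^13 / 4.68 × 10^113 = 2.41 × 10^-102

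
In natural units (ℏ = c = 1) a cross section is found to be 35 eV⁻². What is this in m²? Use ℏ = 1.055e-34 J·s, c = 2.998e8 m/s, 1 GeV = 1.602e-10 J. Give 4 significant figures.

1.364e-12 m²

Area is [L]² = [E]⁻²·(ℏc)²; restore (ℏc)².
1 GeV⁻² → (ℏc)² × (1 GeV in J)⁻² = 3.898e-32 m².
Convert the energy scale: 35 eV⁻² = 3.50e19 GeV⁻².
Result: 3.50e19 × 3.898e-32 = 1.364e-12 m².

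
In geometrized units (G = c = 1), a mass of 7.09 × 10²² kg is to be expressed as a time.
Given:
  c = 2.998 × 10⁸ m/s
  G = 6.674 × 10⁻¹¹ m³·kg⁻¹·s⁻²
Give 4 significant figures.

1.756 × 10⁻¹³ s

Mass → time via G/c³.
7.09 × 10²² kg × (G/c³) = 1.756 × 10⁻¹³ s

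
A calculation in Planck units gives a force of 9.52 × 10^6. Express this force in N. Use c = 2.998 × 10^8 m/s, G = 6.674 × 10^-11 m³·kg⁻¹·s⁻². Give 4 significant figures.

1.152 × 10^51 N

One Planck force: F_P = c⁴/G = 1.210 × 10^44 N.
9.52 × 10^6 × 1.210 × 10^44 N = 1.152 × 10^51 N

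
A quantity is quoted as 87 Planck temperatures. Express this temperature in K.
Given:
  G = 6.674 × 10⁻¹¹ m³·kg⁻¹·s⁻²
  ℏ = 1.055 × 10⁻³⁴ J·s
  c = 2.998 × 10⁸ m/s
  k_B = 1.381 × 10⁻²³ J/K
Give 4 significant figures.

1.233 × 10³⁴ K

One Planck temperature: T_P = √(ℏc⁵/G) / k_B = 1.417 × 10³² K.
87 × 1.417 × 10³² K = 1.233 × 10³⁴ K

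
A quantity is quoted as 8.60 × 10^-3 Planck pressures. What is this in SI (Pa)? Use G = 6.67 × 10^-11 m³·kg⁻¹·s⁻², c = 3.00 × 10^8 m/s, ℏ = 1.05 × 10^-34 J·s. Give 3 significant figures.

4.03 × 10^111 Pa

One Planck pressure: p_P = c⁷/(ℏG²) = 4.68 × 10^113 Pa.
8.60 × 10^-3 × 4.68 × 10^113 Pa = 4.03 × 10^111 Pa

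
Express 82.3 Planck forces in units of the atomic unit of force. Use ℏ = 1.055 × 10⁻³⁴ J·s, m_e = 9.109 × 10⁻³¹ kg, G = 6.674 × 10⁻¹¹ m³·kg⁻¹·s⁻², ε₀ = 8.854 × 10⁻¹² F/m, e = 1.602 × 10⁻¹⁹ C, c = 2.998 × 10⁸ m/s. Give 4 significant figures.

Planck force: F_P = c⁴/G = 1.210 × 10⁴⁴ N
atomic unit of force: F_au = E_h/a₀ = m_e²e⁶/((4πε₀)³ℏ⁴) = 8.220 × 10⁻⁸ N
82.3 × 1.210 × 10⁴⁴ / 8.220 × 10⁻⁸ = 1.212 × 10⁵³

1.212 × 10⁵³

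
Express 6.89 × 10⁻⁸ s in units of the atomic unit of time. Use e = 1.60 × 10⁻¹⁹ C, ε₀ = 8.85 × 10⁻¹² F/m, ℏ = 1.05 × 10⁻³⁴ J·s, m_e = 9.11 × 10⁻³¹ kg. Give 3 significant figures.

2.87 × 10⁹

atomic unit of time: τ_au = (4πε₀)²ℏ³/(m_e e⁴) = 2.40 × 10⁻¹⁷ s.
6.89 × 10⁻⁸ / 2.40 × 10⁻¹⁷ = 2.87 × 10⁹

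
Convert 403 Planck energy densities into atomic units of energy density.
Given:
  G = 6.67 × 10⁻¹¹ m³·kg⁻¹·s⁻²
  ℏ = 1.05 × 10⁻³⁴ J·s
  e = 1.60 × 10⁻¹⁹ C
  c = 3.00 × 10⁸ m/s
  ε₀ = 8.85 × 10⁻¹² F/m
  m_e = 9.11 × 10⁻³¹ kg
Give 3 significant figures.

Planck energy density: u_P = c⁷/(ℏG²) = 4.68 × 10¹¹³ J/m³
atomic unit of energy density: u_au = E_h/a₀³ = m_e⁴e¹⁰/((4πε₀)⁵ℏ⁸) = 3.01 × 10¹³ J/m³
403 × 4.68 × 10¹¹³ / 3.01 × 10¹³ = 6.26 × 10¹⁰²

6.26 × 10¹⁰²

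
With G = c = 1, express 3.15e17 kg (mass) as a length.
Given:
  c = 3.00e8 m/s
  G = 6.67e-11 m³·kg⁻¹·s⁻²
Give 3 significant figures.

In G = c = 1 units mass has dimensions of length; the conversion factor is G/c².
3.15e17 kg × (G/c²) = 2.33e-10 m

2.33e-10 m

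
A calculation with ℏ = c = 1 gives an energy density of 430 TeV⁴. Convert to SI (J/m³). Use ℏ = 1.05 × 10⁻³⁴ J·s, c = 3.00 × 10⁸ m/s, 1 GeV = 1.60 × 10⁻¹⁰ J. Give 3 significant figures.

[E]/[L]³ = [E]⁴/(ℏc)³; restore (ℏc)⁻³.
1 GeV⁴ → 1/(ℏc)³ × (1 GeV in J)⁴ = 2.10 × 10³⁷ J/m³.
Convert the energy scale: 430 TeV⁴ = 4.30 × 10¹⁴ GeV⁴.
Result: 4.30 × 10¹⁴ × 2.10 × 10³⁷ = 9.02 × 10⁵¹ J/m³.

9.02 × 10⁵¹ J/m³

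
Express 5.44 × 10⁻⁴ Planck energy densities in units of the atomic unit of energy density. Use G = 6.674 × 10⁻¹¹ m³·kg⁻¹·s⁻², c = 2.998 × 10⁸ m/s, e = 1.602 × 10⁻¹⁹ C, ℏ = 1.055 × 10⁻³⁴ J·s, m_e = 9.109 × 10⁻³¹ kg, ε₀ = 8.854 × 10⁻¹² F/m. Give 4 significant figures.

Planck energy density: u_P = c⁷/(ℏG²) = 4.632 × 10¹¹³ J/m³
atomic unit of energy density: u_au = E_h/a₀³ = m_e⁴e¹⁰/((4πε₀)⁵ℏ⁸) = 2.929 × 10¹³ J/m³
5.44 × 10⁻⁴ × 4.632 × 10¹¹³ / 2.929 × 10¹³ = 8.603 × 10⁹⁶

8.603 × 10⁹⁶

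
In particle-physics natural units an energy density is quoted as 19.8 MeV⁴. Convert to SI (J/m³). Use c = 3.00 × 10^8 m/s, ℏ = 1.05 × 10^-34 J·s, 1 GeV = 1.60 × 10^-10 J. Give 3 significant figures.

[E]/[L]³ = [E]⁴/(ℏc)³; restore (ℏc)⁻³.
1 GeV⁴ → 1/(ℏc)³ × (1 GeV in J)⁴ = 2.10 × 10^37 J/m³.
Convert the energy scale: 19.8 MeV⁴ = 1.98 × 10^-11 GeV⁴.
Result: 1.98 × 10^-11 × 2.10 × 10^37 = 4.15 × 10^26 J/m³.

4.15 × 10^26 J/m³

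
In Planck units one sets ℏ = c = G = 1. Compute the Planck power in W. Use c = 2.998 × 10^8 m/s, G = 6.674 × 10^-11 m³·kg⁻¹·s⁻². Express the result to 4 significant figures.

3.629 × 10^52 W

P_P = c⁵/G
  = 2.422 × 10^42 / 6.674 × 10^-11
  = 3.629 × 10^52 W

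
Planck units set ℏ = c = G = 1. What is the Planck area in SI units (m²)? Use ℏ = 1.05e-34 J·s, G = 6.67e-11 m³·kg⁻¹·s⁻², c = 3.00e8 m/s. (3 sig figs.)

The unique combination of the constants set to 1 with dimensions of area is A_P = ℏG/c³.
  = 7.00e-45 / 2.70e25
  = 2.59e-70 m²

2.59e-70 m²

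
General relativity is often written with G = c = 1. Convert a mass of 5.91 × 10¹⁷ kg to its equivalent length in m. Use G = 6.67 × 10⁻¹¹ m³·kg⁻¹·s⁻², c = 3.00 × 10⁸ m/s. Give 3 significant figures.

4.38 × 10⁻¹⁰ m

In G = c = 1 units mass has dimensions of length; the conversion factor is G/c².
5.91 × 10¹⁷ kg × (G/c²) = 4.38 × 10⁻¹⁰ m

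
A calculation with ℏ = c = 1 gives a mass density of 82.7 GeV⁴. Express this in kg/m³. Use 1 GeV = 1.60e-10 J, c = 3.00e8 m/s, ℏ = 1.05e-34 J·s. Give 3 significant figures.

Mass density is [E]/(c²[L]³) = [E]⁴/(ℏ³c⁵).
1 GeV⁴ → 1/(ℏ³c⁵) × (1 GeV in J)⁴ = 2.33e20 kg/m³.
Result: 82.7 × 2.33e20 = 1.93e22 kg/m³.

1.93e22 kg/m³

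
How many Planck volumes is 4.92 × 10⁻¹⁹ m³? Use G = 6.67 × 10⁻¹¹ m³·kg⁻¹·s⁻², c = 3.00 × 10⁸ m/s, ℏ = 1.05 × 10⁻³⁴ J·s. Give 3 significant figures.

1.18 × 10⁸⁶

Planck volume: V_P = (ℏG/c³)^(3/2) = 4.18 × 10⁻¹⁰⁵ m³.
4.92 × 10⁻¹⁹ / 4.18 × 10⁻¹⁰⁵ = 1.18 × 10⁸⁶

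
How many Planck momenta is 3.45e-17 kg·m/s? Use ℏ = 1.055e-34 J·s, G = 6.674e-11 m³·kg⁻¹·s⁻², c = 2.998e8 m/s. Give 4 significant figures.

Planck momentum: p_P = √(ℏc³/G) = 6.527 kg·m/s.
3.45e-17 / 6.527 = 5.286e-18

5.286e-18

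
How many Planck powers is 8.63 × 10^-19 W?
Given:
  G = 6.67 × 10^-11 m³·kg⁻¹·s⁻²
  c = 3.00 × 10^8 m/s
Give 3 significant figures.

2.37 × 10^-71

Planck power: P_P = c⁵/G = 3.64 × 10^52 W.
8.63 × 10^-19 / 3.64 × 10^52 = 2.37 × 10^-71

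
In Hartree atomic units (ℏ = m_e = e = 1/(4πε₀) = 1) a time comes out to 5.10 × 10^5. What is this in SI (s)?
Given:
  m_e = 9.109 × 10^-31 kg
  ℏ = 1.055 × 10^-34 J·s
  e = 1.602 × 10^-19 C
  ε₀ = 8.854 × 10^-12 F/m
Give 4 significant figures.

One atomic unit of time: τ_au = (4πε₀)²ℏ³/(m_e e⁴) = 2.423 × 10^-17 s.
5.10 × 10^5 × 2.423 × 10^-17 s = 1.236 × 10^-11 s

1.236 × 10^-11 s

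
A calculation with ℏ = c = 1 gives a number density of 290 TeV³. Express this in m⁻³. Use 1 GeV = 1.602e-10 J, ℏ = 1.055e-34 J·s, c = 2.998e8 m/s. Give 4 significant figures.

Number density is [L]⁻³ = [E]³/(ℏc)³.
1 GeV³ → 1/(ℏc)³ × (1 GeV in J)³ = 1.299e47 m⁻³.
Convert the energy scale: 290 TeV³ = 2.90e11 GeV³.
Result: 2.90e11 × 1.299e47 = 3.768e58 m⁻³.

3.768e58 m⁻³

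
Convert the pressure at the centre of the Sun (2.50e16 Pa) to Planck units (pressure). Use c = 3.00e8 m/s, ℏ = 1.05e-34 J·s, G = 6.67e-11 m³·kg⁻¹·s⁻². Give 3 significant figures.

5.34e-98

Planck pressure: p_P = c⁷/(ℏG²) = 4.68e113 Pa.
2.50e16 / 4.68e113 = 5.34e-98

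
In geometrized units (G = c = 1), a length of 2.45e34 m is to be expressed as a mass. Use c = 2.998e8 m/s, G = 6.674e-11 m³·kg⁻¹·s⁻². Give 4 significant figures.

Length → mass via c²/G.
2.45e34 m × (c²/G) = 3.299e61 kg

3.299e61 kg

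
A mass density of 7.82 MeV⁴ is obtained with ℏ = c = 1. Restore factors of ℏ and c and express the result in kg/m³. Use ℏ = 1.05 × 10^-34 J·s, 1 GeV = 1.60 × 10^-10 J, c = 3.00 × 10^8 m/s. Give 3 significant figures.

1.82 × 10^9 kg/m³

Mass density is [E]/(c²[L]³) = [E]⁴/(ℏ³c⁵).
1 GeV⁴ → 1/(ℏ³c⁵) × (1 GeV in J)⁴ = 2.33 × 10^20 kg/m³.
Convert the energy scale: 7.82 MeV⁴ = 7.82 × 10^-12 GeV⁴.
Result: 7.82 × 10^-12 × 2.33 × 10^20 = 1.82 × 10^9 kg/m³.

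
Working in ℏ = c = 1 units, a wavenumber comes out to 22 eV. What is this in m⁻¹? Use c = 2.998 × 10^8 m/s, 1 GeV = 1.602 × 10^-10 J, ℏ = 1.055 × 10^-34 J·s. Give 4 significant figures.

1.114 × 10^8 m⁻¹

Inverse length is [E]/(ℏc).
1 GeV → 1/(ℏc) × (1 GeV in J) = 5.065 × 10^15 m⁻¹.
Convert the energy scale: 22 eV = 2.20 × 10^-8 GeV.
Result: 2.20 × 10^-8 × 5.065 × 10^15 = 1.114 × 10^8 m⁻¹.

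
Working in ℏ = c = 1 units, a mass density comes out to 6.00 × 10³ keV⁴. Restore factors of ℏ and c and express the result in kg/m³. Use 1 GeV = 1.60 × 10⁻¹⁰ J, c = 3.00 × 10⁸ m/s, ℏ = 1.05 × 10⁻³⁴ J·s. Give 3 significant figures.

Mass density is [E]/(c²[L]³) = [E]⁴/(ℏ³c⁵).
1 GeV⁴ → 1/(ℏ³c⁵) × (1 GeV in J)⁴ = 2.33 × 10²⁰ kg/m³.
Convert the energy scale: 6.00 × 10³ keV⁴ = 6.00 × 10⁻²¹ GeV⁴.
Result: 6.00 × 10⁻²¹ × 2.33 × 10²⁰ = 1.40 kg/m³.

1.40 kg/m³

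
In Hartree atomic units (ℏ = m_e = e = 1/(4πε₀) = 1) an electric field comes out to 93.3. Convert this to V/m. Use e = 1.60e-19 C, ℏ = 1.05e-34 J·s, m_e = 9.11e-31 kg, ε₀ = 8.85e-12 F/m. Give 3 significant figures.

One atomic unit of electric field: E_au = E_h/(e a₀) = m_e²e⁵/((4πε₀)³ℏ⁴) = 5.20e11 V/m.
93.3 × 5.20e11 V/m = 4.86e13 V/m

4.86e13 V/m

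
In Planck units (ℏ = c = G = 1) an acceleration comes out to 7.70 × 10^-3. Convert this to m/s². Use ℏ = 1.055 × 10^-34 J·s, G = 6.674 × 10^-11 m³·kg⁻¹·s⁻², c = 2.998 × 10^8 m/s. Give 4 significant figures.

One Planck acceleration: a_P = √(c⁷/(ℏG)) = 5.560 × 10^51 m/s².
7.70 × 10^-3 × 5.560 × 10^51 m/s² = 4.281 × 10^49 m/s²

4.281 × 10^49 m/s²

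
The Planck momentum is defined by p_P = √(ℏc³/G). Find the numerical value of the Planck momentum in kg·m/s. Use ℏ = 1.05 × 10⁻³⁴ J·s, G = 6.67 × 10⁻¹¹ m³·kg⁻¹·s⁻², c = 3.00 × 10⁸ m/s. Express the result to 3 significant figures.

p_P = √(ℏc³/G)
  = √(42.5)
  = 6.52 kg·m/s

6.52 kg·m/s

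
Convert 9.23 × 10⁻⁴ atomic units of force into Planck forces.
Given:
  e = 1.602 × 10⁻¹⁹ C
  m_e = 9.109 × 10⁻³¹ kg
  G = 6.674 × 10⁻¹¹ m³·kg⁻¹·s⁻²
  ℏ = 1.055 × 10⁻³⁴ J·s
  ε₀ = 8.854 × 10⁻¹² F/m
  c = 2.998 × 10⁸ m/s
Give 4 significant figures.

atomic unit of force: F_au = E_h/a₀ = m_e²e⁶/((4πε₀)³ℏ⁴) = 8.220 × 10⁻⁸ N
Planck force: F_P = c⁴/G = 1.210 × 10⁴⁴ N
9.23 × 10⁻⁴ × 8.220 × 10⁻⁸ / 1.210 × 10⁴⁴ = 6.268 × 10⁻⁵⁵

6.268 × 10⁻⁵⁵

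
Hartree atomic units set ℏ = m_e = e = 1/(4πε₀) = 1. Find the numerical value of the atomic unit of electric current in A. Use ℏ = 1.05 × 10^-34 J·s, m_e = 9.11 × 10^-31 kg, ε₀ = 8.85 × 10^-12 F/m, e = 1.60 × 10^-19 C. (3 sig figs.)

From ℏ = m_e = e = 1/(4πε₀) = 1 the current scale is I_au = e E_h/ℏ = m_e e⁵/((4πε₀)²ℏ³).
E_h = 4.38 × 10^-18 J
e·E_h/ℏ = 6.67 × 10^-3 A

6.67 × 10^-3 A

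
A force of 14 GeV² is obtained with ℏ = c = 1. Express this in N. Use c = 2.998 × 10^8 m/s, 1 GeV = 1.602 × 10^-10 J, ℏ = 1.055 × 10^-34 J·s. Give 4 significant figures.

1.136 × 10^7 N

Force is [E]/[L] = [E]²/(ℏc); restore (ℏc)⁻¹.
1 GeV² → 1/(ℏc) × (1 GeV in J)² = 8.114 × 10^5 N.
Result: 14 × 8.114 × 10^5 = 1.136 × 10^7 N.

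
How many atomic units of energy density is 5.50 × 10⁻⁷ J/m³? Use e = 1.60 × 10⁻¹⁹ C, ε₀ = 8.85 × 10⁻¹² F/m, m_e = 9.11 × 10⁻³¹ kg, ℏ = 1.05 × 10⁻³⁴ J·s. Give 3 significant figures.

1.83 × 10⁻²⁰

atomic unit of energy density: u_au = E_h/a₀³ = m_e⁴e¹⁰/((4πε₀)⁵ℏ⁸) = 3.01 × 10¹³ J/m³.
5.50 × 10⁻⁷ / 3.01 × 10¹³ = 1.83 × 10⁻²⁰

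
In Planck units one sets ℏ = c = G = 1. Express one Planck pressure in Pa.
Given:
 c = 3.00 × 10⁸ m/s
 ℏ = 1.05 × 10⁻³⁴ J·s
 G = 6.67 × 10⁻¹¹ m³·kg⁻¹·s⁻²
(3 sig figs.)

p_P = c⁷/(ℏG²)
  = 2.19 × 10⁵⁹ / 4.67 × 10⁻⁵⁵
  = 4.68 × 10¹¹³ Pa

4.68 × 10¹¹³ Pa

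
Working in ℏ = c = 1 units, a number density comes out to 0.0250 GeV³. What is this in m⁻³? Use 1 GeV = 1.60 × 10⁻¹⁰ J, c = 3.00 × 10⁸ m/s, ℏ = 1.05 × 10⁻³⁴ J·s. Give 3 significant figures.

Number density is [L]⁻³ = [E]³/(ℏc)³.
1 GeV³ → 1/(ℏc)³ × (1 GeV in J)³ = 1.31 × 10⁴⁷ m⁻³.
Result: 0.0250 × 1.31 × 10⁴⁷ = 3.28 × 10⁴⁵ m⁻³.

3.28 × 10⁴⁵ m⁻³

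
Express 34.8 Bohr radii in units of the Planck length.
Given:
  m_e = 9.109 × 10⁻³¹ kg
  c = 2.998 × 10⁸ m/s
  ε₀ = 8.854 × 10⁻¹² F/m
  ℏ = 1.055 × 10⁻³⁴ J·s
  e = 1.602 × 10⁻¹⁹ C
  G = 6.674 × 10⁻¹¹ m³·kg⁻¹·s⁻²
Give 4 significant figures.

Bohr radius: a₀ = 4πε₀ℏ²/(m_e e²) = 5.297 × 10⁻¹¹ m
Planck length: ℓ_P = √(ℏG/c³) = 1.616 × 10⁻³⁵ m
34.8 × 5.297 × 10⁻¹¹ / 1.616 × 10⁻³⁵ = 1.140 × 10²⁶

1.140 × 10²⁶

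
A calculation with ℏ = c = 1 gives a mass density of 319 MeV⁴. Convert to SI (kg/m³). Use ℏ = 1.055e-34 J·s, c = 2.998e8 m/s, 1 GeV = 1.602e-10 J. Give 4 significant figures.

Mass density is [E]/(c²[L]³) = [E]⁴/(ℏ³c⁵).
1 GeV⁴ → 1/(ℏ³c⁵) × (1 GeV in J)⁴ = 2.316e20 kg/m³.
Convert the energy scale: 319 MeV⁴ = 3.19e-10 GeV⁴.
Result: 3.19e-10 × 2.316e20 = 7.388e10 kg/m³.

7.388e10 kg/m³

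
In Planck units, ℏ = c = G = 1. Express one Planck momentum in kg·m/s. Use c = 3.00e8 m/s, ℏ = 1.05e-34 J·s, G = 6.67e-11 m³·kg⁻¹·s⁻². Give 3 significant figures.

6.52 kg·m/s

From ℏ = c = G = 1 the momentum scale is p_P = √(ℏc³/G).
  = √(42.5)
  = 6.52 kg·m/s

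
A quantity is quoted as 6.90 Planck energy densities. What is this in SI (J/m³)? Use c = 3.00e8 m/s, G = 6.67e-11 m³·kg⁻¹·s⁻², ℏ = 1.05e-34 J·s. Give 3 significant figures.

3.23e114 J/m³

One Planck energy density: u_P = c⁷/(ℏG²) = 4.68e113 J/m³.
6.90 × 4.68e113 J/m³ = 3.23e114 J/m³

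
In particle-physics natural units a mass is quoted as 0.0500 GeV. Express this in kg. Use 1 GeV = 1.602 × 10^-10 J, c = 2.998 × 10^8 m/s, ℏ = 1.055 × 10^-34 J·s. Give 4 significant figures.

Mass is [E]/c²; divide by c².
1 GeV → 1/c² × (1 GeV in J) = 1.782 × 10^-27 kg.
Result: 0.0500 × 1.782 × 10^-27 = 8.912 × 10^-29 kg.

8.912 × 10^-29 kg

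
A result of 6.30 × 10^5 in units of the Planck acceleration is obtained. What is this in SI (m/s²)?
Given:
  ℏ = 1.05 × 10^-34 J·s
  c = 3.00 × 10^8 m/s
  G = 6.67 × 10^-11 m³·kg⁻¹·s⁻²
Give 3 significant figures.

One Planck acceleration: a_P = √(c⁷/(ℏG)) = 5.59 × 10^51 m/s².
6.30 × 10^5 × 5.59 × 10^51 m/s² = 3.52 × 10^57 m/s²

3.52 × 10^57 m/s²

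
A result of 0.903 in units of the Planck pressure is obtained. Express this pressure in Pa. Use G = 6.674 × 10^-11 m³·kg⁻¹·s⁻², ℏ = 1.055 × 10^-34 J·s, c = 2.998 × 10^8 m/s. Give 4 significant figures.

4.183 × 10^113 Pa

One Planck pressure: p_P = c⁷/(ℏG²) = 4.632 × 10^113 Pa.
0.903 × 4.632 × 10^113 Pa = 4.183 × 10^113 Pa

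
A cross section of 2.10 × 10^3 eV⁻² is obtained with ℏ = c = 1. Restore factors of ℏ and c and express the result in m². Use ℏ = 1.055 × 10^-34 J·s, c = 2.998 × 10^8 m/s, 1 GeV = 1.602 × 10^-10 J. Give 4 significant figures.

Area is [L]² = [E]⁻²·(ℏc)²; restore (ℏc)².
1 GeV⁻² → (ℏc)² × (1 GeV in J)⁻² = 3.898 × 10^-32 m².
Convert the energy scale: 2.10 × 10^3 eV⁻² = 2.10 × 10^21 GeV⁻².
Result: 2.10 × 10^21 × 3.898 × 10^-32 = 8.186 × 10^-11 m².

8.186 × 10^-11 m²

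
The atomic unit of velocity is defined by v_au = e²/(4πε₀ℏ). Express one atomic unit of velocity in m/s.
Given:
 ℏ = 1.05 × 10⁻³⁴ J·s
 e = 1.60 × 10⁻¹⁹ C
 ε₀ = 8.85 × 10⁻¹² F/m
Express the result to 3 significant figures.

v_au = e²/(4πε₀ℏ)
  = 2.56 × 10⁻³⁸ / 1.17 × 10⁻⁴⁴
  = 2.19 × 10⁶ m/s

2.19 × 10⁶ m/s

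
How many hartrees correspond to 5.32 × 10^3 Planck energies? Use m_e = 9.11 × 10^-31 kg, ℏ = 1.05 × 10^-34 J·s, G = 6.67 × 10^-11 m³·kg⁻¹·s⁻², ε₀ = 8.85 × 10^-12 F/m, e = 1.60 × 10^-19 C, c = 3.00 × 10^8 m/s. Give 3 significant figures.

Planck energy: E_P = √(ℏc⁵/G) = 1.96 × 10^9 J
hartree: E_h = m_e e⁴/(4πε₀ℏ)² = 4.38 × 10^-18 J
5.32 × 10^3 × 1.96 × 10^9 / 4.38 × 10^-18 = 2.38 × 10^30

2.38 × 10^30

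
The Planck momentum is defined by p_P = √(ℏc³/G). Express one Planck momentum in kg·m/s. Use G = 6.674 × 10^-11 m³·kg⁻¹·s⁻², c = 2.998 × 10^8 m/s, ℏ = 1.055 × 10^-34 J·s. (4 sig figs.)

p_P = √(ℏc³/G)
  = √(42.60)
  = 6.527 kg·m/s

6.527 kg·m/s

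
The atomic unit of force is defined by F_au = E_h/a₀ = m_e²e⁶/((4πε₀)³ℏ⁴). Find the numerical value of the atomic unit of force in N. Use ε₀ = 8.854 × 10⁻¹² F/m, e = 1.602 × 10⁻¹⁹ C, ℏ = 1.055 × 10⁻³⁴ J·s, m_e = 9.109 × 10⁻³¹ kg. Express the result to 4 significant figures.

F_au = E_h/a₀ = m_e²e⁶/((4πε₀)³ℏ⁴)
E_h = 4.354 × 10⁻¹⁸ J
a₀ = 5.297 × 10⁻¹¹ m
E_h/a₀ = 8.220 × 10⁻⁸ N

8.220 × 10⁻⁸ N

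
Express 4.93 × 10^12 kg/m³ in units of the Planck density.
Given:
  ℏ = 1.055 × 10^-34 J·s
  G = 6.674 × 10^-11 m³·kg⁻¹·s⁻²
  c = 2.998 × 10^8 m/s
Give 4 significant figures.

Planck density: ρ_P = c⁵/(ℏG²) = 5.154 × 10^96 kg/m³.
4.93 × 10^12 / 5.154 × 10^96 = 9.566 × 10^-85

9.566 × 10^-85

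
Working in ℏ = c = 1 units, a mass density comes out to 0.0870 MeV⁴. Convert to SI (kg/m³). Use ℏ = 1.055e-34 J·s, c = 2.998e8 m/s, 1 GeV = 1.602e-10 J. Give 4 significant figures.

2.015e7 kg/m³

Mass density is [E]/(c²[L]³) = [E]⁴/(ℏ³c⁵).
1 GeV⁴ → 1/(ℏ³c⁵) × (1 GeV in J)⁴ = 2.316e20 kg/m³.
Convert the energy scale: 0.0870 MeV⁴ = 8.70e-14 GeV⁴.
Result: 8.70e-14 × 2.316e20 = 2.015e7 kg/m³.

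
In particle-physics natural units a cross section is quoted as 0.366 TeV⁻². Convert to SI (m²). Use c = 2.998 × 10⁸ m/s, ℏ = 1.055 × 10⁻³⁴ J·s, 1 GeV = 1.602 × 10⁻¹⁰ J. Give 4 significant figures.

Area is [L]² = [E]⁻²·(ℏc)²; restore (ℏc)².
1 GeV⁻² → (ℏc)² × (1 GeV in J)⁻² = 3.898 × 10⁻³² m².
Convert the energy scale: 0.366 TeV⁻² = 3.66 × 10⁻⁷ GeV⁻².
Result: 3.66 × 10⁻⁷ × 3.898 × 10⁻³² = 1.427 × 10⁻³⁸ m².

1.427 × 10⁻³⁸ m²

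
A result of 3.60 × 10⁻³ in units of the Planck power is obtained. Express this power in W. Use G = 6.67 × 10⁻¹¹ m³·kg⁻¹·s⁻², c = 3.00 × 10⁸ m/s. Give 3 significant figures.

One Planck power: P_P = c⁵/G = 3.64 × 10⁵² W.
3.60 × 10⁻³ × 3.64 × 10⁵² W = 1.31 × 10⁵⁰ W

1.31 × 10⁵⁰ W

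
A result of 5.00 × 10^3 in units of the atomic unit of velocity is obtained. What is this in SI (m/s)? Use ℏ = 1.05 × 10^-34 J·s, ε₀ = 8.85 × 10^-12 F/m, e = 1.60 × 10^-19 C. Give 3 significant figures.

1.10 × 10^10 m/s

One atomic unit of velocity: v_au = e²/(4πε₀ℏ) = 2.19 × 10^6 m/s.
5.00 × 10^3 × 2.19 × 10^6 m/s = 1.10 × 10^10 m/s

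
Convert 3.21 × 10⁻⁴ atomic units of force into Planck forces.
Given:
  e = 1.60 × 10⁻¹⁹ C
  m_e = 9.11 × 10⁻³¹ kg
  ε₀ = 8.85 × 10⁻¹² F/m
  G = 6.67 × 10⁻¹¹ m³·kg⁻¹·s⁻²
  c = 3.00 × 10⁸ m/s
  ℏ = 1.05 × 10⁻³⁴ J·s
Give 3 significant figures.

2.20 × 10⁻⁵⁵

atomic unit of force: F_au = E_h/a₀ = m_e²e⁶/((4πε₀)³ℏ⁴) = 8.33 × 10⁻⁸ N
Planck force: F_P = c⁴/G = 1.21 × 10⁴⁴ N
3.21 × 10⁻⁴ × 8.33 × 10⁻⁸ / 1.21 × 10⁴⁴ = 2.20 × 10⁻⁵⁵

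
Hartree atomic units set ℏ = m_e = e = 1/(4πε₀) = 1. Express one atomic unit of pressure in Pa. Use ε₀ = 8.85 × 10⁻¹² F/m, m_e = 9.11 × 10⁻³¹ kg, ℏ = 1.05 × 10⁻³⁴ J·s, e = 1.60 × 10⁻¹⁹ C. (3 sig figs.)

3.01 × 10¹³ Pa

From ℏ = m_e = e = 1/(4πε₀) = 1 the pressure scale is P_au = E_h/a₀³ = m_e⁴e¹⁰/((4πε₀)⁵ℏ⁸).
E_h = 4.38 × 10⁻¹⁸ J
a₀ = 5.26 × 10⁻¹¹ m
E_h/a₀³ = 3.01 × 10¹³ Pa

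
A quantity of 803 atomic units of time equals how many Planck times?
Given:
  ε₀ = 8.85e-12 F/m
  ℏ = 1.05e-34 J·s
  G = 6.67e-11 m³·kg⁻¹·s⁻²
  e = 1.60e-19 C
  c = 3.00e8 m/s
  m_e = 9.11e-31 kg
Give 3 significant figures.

atomic unit of time: τ_au = (4πε₀)²ℏ³/(m_e e⁴) = 2.40e-17 s
Planck time: t_P = √(ℏG/c⁵) = 5.37e-44 s
803 × 2.40e-17 / 5.37e-44 = 3.59e29

3.59e29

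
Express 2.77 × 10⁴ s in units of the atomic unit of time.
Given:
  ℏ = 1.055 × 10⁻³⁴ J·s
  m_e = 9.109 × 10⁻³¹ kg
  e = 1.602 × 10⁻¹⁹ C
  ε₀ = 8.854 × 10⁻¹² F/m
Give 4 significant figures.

atomic unit of time: τ_au = (4πε₀)²ℏ³/(m_e e⁴) = 2.423 × 10⁻¹⁷ s.
2.77 × 10⁴ / 2.423 × 10⁻¹⁷ = 1.143 × 10²¹

1.143 × 10²¹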